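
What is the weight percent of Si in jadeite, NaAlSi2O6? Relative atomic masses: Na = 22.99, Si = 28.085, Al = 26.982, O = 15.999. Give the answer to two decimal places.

Formula mass = 1*22.99 + 1*26.982 + 2*28.085 + 6*15.999 = 202.136 g/mol, of which 56.170 g is Si.
So Si makes up 56.170/202.136 = 0.2779 of the mass, i.e. 27.79%.

27.79 wt%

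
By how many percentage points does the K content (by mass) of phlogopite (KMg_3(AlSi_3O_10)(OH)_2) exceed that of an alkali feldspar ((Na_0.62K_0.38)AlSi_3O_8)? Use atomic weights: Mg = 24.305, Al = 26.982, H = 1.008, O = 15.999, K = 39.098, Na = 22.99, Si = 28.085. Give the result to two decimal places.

First mineral: 39.098 g K in 417.254 g formula = 9.37 wt% K.
Second mineral: 14.857 g K in 268.340 g formula = 5.54 wt% K.
9.37% − 5.54% gives a difference of 3.83 percentage points.

3.83 percentage points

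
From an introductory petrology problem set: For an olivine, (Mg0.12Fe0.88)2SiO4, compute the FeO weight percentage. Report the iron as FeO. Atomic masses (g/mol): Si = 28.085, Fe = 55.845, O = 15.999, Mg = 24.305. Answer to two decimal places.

Molar mass of (Mg0.12Fe0.88)2SiO4 = 0.24*24.305 + 1.76*55.845 + 1*28.085 + 4*15.999 = 196.201 g/mol.
Each formula unit contains 1.76 Fe, equivalent to 1.76/1 = 1.7600 mol FeO.
M(FeO) = 1×55.845 + 1×15.999 = 71.844 g/mol.
Mass of FeO per formula unit = 1.7600 × 71.844 = 126.445 g.
FeO wt% = 126.445 / 196.201 × 100 = 64.45%.

64.45 wt%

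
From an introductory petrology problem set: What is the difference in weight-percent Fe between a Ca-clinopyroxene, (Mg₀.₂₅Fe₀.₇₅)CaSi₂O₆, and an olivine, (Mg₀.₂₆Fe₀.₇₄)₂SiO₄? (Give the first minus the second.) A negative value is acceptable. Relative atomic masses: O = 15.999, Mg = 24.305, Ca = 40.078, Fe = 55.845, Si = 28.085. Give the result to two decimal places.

-26.67 percentage points

M((Mg₀.₂₅Fe₀.₇₅)CaSi₂O₆) = 240.202 g/mol, so wt% Fe = 41.884/240.202 × 100 = 17.44%.
M((Mg₀.₂₆Fe₀.₇₄)₂SiO₄) = 187.370 g/mol, so wt% Fe = 82.651/187.370 × 100 = 44.11%.
17.44 − 44.11 = -26.67 pp.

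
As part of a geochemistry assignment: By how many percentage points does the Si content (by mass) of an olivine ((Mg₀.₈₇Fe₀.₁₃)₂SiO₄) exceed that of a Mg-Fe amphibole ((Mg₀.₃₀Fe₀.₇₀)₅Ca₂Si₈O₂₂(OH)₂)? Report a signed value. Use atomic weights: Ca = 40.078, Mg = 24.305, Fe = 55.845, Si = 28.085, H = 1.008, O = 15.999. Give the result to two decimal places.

-5.49 percentage points

First mineral: 28.085 g Si in 148.891 g formula = 18.86 wt% Si.
Second mineral: 224.680 g Si in 922.743 g formula = 24.35 wt% Si.
18.86% − 24.35% gives a difference of -5.49 percentage points.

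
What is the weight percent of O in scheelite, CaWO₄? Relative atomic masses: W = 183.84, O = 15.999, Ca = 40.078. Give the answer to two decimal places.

22.23 weight percent

M(CaWO₄) = 287.914 g/mol.
O contributes 4 × 15.999 = 63.996 g per mole.
63.996/287.914 = 0.2223 → 22.23%.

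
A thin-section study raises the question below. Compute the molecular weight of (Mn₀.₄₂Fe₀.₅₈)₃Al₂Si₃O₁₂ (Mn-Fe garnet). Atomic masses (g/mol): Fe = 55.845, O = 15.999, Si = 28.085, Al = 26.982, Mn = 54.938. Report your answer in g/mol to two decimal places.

The formula mass is the sum 1.26×54.938 + 1.74×55.845 + 2×26.982 + 3×28.085 + 12×15.999.

496.60 g/mol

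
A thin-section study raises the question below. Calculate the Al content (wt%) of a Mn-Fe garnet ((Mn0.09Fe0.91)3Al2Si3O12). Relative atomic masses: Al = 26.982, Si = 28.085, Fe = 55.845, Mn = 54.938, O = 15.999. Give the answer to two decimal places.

Formula mass = 0.27×54.938 + 2.73×55.845 + 2×26.982 + 3×28.085 + 12×15.999 = 497.497 g/mol, of which 53.964 g is Al.
So Al makes up 53.964/497.497 = 0.1085 of the mass, i.e. 10.85%.

10.85 wt%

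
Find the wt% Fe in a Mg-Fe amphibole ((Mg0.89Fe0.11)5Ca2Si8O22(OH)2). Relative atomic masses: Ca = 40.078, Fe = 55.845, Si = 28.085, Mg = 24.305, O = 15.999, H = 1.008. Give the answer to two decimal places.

M((Mg0.89Fe0.11)5Ca2Si8O22(OH)2) = 829.700 g/mol.
Fe contributes 0.55 × 55.845 = 30.715 g per mole.
30.715/829.700 = 0.0370 → 3.70%.

3.70 mass %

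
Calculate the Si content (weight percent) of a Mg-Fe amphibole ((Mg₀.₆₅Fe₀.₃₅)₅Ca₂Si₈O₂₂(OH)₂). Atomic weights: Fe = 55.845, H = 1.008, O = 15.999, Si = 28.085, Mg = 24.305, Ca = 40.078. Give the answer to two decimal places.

Formula mass = 3.25*24.305 + 1.75*55.845 + 2*40.078 + 8*28.085 + 24*15.999 + 2*1.008 = 867.548 g/mol, of which 224.680 g is Si.
So Si makes up 224.680/867.548 = 0.2590 of the mass, i.e. 25.90%.

25.90 weight percent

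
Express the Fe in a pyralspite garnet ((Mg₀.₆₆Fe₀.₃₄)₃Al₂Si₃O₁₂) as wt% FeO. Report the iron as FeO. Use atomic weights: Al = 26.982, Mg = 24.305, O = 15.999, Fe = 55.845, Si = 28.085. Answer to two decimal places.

16.83 wt%

Molar mass of (Mg₀.₆₆Fe₀.₃₄)₃Al₂Si₃O₁₂ = 1.98×24.305 + 1.02×55.845 + 2×26.982 + 3×28.085 + 12×15.999 = 435.293 g/mol.
Each formula unit contains 1.02 Fe, equivalent to 1.02/1 = 1.0200 mol FeO.
M(FeO) = 1×55.845 + 1×15.999 = 71.844 g/mol.
Mass of FeO per formula unit = 1.0200 × 71.844 = 73.281 g.
FeO wt% = 73.281 / 435.293 × 100 = 16.83%.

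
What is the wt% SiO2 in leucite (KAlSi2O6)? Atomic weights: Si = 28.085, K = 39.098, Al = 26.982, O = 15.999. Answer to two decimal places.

Molar mass of KAlSi2O6 = 1*39.098 + 1*26.982 + 2*28.085 + 6*15.999 = 218.244 g/mol.
Each formula unit contains 2 Si, equivalent to 2/1 = 2.0000 mol SiO2.
M(SiO2) = 1×28.085 + 2×15.999 = 60.083 g/mol.
Mass of SiO2 per formula unit = 2.0000 × 60.083 = 120.166 g.
SiO2 wt% = 120.166 / 218.244 × 100 = 55.06%.

55.06 wt%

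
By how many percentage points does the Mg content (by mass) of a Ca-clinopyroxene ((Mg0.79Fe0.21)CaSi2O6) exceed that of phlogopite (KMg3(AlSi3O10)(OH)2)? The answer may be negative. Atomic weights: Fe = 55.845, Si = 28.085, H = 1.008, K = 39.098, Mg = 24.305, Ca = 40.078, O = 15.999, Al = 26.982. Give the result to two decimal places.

-8.87 percentage points

M((Mg0.79Fe0.21)CaSi2O6) = 223.170 g/mol, so wt% Mg = 19.201/223.170 × 100 = 8.60%.
M(KMg3(AlSi3O10)(OH)2) = 417.254 g/mol, so wt% Mg = 72.915/417.254 × 100 = 17.47%.
8.60 − 17.47 = -8.87 pp.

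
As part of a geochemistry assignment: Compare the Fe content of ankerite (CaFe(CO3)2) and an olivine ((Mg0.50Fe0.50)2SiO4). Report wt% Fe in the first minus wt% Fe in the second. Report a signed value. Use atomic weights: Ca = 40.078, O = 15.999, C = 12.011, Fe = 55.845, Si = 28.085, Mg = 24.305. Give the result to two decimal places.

M(CaFe(CO3)2) = 215.939 g/mol, so wt% Fe = 55.845/215.939 × 100 = 25.86%.
M((Mg0.50Fe0.50)2SiO4) = 172.231 g/mol, so wt% Fe = 55.845/172.231 × 100 = 32.42%.
25.86 − 32.42 = -6.56 pp.

-6.56 percentage points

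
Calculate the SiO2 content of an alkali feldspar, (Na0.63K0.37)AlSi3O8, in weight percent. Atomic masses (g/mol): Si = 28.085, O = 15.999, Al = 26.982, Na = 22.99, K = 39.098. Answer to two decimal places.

Molar mass of (Na0.63K0.37)AlSi3O8 = 0.63·22.99 + 0.37·39.098 + 1·26.982 + 3·28.085 + 8·15.999 = 268.179 g/mol.
Each formula unit contains 3 Si, equivalent to 3/1 = 3.0000 mol SiO2.
M(SiO2) = 1×28.085 + 2×15.999 = 60.083 g/mol.
Mass of SiO2 per formula unit = 3.0000 × 60.083 = 180.249 g.
SiO2 wt% = 180.249 / 268.179 × 100 = 67.21%.

67.21 wt%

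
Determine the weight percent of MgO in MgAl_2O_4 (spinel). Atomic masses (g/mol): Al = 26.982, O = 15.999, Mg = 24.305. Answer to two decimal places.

28.33 wt%

M(MgAl_2O_4) = 142.265 g/mol; M(MgO) = 40.304 g/mol.
Moles MgO per formula unit = 1 Mg ÷ 1 = 1.0000.
MgO fraction = (1.0000 × 40.304) / 142.265 = 40.304/142.265 = 0.2833.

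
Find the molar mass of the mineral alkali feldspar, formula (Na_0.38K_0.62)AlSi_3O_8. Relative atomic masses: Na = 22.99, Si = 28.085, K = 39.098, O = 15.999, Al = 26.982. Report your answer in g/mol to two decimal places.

272.21 g/mol

The formula mass is the sum 0.38*22.99 + 0.62*39.098 + 1*26.982 + 3*28.085 + 8*15.999.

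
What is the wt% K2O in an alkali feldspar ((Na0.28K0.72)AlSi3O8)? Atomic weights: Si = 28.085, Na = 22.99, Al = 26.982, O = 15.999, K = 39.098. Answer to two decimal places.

Molar mass of (Na0.28K0.72)AlSi3O8 = 0.28×22.99 + 0.72×39.098 + 1×26.982 + 3×28.085 + 8×15.999 = 273.817 g/mol.
Each formula unit contains 0.72 K, equivalent to 0.72/2 = 0.3600 mol K2O.
M(K2O) = 2×39.098 + 1×15.999 = 94.195 g/mol.
Mass of K2O per formula unit = 0.3600 × 94.195 = 33.910 g.
K2O wt% = 33.910 / 273.817 × 100 = 12.38%.

12.38 wt%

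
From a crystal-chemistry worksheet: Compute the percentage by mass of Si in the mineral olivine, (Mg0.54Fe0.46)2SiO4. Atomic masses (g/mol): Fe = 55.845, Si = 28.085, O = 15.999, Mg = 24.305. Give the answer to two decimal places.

16.55 weight percent

Molar mass of (Mg0.54Fe0.46)2SiO4: 1.08*24.305 + 0.92*55.845 + 1*28.085 + 4*15.999 = 169.708 g/mol.
Mass of Si per formula unit: 1 × 28.085 = 28.085 g.
Weight fraction Si = 28.085 / 169.708 = 0.1655.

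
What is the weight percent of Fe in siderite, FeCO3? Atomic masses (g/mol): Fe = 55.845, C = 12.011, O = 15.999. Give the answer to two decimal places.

48.20 mass %

Molar mass of FeCO3: 1*55.845 + 1*12.011 + 3*15.999 = 115.853 g/mol.
Mass of Fe per formula unit: 1 × 55.845 = 55.845 g.
Weight fraction Fe = 55.845 / 115.853 = 0.4820.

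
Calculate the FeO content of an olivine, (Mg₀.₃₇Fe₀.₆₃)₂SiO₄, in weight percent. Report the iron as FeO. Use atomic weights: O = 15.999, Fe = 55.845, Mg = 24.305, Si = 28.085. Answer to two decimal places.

Molar mass of (Mg₀.₃₇Fe₀.₆₃)₂SiO₄ = 0.74*24.305 + 1.26*55.845 + 1*28.085 + 4*15.999 = 180.431 g/mol.
Each formula unit contains 1.26 Fe, equivalent to 1.26/1 = 1.2600 mol FeO.
M(FeO) = 1×55.845 + 1×15.999 = 71.844 g/mol.
Mass of FeO per formula unit = 1.2600 × 71.844 = 90.523 g.
FeO wt% = 90.523 / 180.431 × 100 = 50.17%.

50.17 wt%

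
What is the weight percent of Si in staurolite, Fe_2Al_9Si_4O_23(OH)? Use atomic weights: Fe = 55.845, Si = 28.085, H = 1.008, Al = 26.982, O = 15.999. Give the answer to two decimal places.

13.19 wt%

Molar mass of Fe_2Al_9Si_4O_23(OH): 2×55.845 + 9×26.982 + 4×28.085 + 24×15.999 + 1×1.008 = 851.852 g/mol.
Mass of Si per formula unit: 4 × 28.085 = 112.340 g.
Weight fraction Si = 112.340 / 851.852 = 0.1319.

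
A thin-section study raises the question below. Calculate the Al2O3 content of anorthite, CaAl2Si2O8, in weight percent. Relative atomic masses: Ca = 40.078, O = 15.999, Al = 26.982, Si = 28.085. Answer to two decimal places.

Formula mass = 278.204 g/mol.
2 Al → 1.0000 mol Al2O3 per formula unit; M(Al2O3) = 101.961, so Al2O3 mass = 101.961 g.
101.961/278.204 × 100 = 36.65 wt%.

36.65 wt%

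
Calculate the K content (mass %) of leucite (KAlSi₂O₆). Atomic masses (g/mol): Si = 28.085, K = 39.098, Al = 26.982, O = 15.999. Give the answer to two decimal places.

M(KAlSi₂O₆) = 218.244 g/mol.
K contributes 1 × 39.098 = 39.098 g per mole.
39.098/218.244 = 0.1791 → 17.91%.

17.91 mass %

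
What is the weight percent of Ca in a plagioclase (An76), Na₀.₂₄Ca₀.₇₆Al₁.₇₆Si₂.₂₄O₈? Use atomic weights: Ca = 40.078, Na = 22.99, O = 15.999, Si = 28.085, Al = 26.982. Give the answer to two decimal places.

M(Na₀.₂₄Ca₀.₇₆Al₁.₇₆Si₂.₂₄O₈) = 274.368 g/mol.
Ca contributes 0.76 × 40.078 = 30.459 g per mole.
30.459/274.368 = 0.1110 → 11.10%.

11.10 wt%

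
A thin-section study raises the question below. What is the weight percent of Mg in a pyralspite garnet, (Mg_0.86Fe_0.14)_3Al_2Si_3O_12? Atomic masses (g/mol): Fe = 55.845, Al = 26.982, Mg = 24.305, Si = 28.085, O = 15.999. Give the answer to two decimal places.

M((Mg_0.86Fe_0.14)_3Al_2Si_3O_12) = 416.369 g/mol.
Mg contributes 2.58 × 24.305 = 62.707 g per mole.
62.707/416.369 = 0.1506 → 15.06%.

15.06 mass %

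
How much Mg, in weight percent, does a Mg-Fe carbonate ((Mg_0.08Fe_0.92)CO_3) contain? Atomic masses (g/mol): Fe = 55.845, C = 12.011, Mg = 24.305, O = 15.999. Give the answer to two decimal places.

Formula mass = 0.08·24.305 + 0.92·55.845 + 1·12.011 + 3·15.999 = 113.330 g/mol, of which 1.944 g is Mg.
So Mg makes up 1.944/113.330 = 0.0172 of the mass, i.e. 1.72%.

1.72 weight percent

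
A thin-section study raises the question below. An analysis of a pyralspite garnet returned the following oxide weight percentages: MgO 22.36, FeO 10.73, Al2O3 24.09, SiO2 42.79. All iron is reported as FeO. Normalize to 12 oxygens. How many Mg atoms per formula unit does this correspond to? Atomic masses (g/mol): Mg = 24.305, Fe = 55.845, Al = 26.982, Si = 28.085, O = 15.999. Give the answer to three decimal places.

22.36 wt% MgO ÷ 40.304 g/mol = 0.55478 mol, giving 0.55478 Mg and 0.55478 O.
10.73 wt% FeO ÷ 71.844 g/mol = 0.14935 mol, giving 0.14935 Fe and 0.14935 O.
24.09 wt% Al2O3 ÷ 101.961 g/mol = 0.23627 mol, giving 0.47254 Al and 0.70881 O.
42.79 wt% SiO2 ÷ 60.083 g/mol = 0.71218 mol, giving 0.71218 Si and 1.42436 O.
Oxygen sums to 2.83730; scaling by 12/2.83730 = 4.22937 puts the formula on 12 O.
Mg: 0.55478 × 4.22937 = 2.346 atoms per formula unit.

2.346 Mg apfu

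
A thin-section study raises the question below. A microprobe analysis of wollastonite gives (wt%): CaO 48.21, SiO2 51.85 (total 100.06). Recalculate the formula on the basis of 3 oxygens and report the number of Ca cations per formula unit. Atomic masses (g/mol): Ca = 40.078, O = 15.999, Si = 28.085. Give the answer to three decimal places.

48.21 wt% CaO ÷ 56.077 g/mol = 0.85971 mol, giving 0.85971 Ca and 0.85971 O.
51.85 wt% SiO2 ÷ 60.083 g/mol = 0.86297 mol, giving 0.86297 Si and 1.72594 O.
Oxygen sums to 2.58565; scaling by 3/2.58565 = 1.16025 puts the formula on 3 O.
Ca: 0.85971 × 1.16025 = 0.997 atoms per formula unit.

0.997 Ca apfu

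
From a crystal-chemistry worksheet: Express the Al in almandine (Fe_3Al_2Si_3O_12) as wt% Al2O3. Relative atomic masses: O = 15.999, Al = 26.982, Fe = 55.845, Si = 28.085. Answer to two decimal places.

20.48 wt%

Molar mass of Fe_3Al_2Si_3O_12 = 3*55.845 + 2*26.982 + 3*28.085 + 12*15.999 = 497.742 g/mol.
Each formula unit contains 2 Al, equivalent to 2/2 = 1.0000 mol Al2O3.
M(Al2O3) = 2×26.982 + 3×15.999 = 101.961 g/mol.
Mass of Al2O3 per formula unit = 1.0000 × 101.961 = 101.961 g.
Al2O3 wt% = 101.961 / 497.742 × 100 = 20.48%.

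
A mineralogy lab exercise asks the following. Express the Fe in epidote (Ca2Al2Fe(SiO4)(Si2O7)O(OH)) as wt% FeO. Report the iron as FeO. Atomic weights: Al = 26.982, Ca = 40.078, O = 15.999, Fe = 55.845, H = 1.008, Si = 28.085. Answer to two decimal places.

14.87 wt%

Molar mass of Ca2Al2Fe(SiO4)(Si2O7)O(OH) = 2×40.078 + 2×26.982 + 1×55.845 + 3×28.085 + 13×15.999 + 1×1.008 = 483.215 g/mol.
Each formula unit contains 1 Fe, equivalent to 1/1 = 1.0000 mol FeO.
M(FeO) = 1×55.845 + 1×15.999 = 71.844 g/mol.
Mass of FeO per formula unit = 1.0000 × 71.844 = 71.844 g.
FeO wt% = 71.844 / 483.215 × 100 = 14.87%.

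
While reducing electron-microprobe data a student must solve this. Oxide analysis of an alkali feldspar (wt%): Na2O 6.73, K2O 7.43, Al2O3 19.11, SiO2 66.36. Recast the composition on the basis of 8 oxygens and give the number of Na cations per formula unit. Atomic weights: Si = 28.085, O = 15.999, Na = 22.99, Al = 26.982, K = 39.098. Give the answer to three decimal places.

0.587 Na apfu

6.73 wt% Na2O ÷ 61.979 g/mol = 0.10859 mol, giving 0.21718 Na and 0.10859 O.
7.43 wt% K2O ÷ 94.195 g/mol = 0.07888 mol, giving 0.15776 K and 0.07888 O.
19.11 wt% Al2O3 ÷ 101.961 g/mol = 0.18742 mol, giving 0.37484 Al and 0.56226 O.
66.36 wt% SiO2 ÷ 60.083 g/mol = 1.10447 mol, giving 1.10447 Si and 2.20894 O.
Oxygen sums to 2.95867; scaling by 8/2.95867 = 2.70392 puts the formula on 8 O.
Na: 0.21718 × 2.70392 = 0.587 atoms per formula unit.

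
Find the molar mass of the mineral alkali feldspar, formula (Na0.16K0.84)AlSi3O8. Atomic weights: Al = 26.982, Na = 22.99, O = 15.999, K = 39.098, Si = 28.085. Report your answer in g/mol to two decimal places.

Na: 0.16 × 22.99 = 3.6784
K: 0.84 × 39.098 = 32.8423
Al: 1 × 26.982 = 26.9820
Si: 3 × 28.085 = 84.2550
O: 8 × 15.999 = 127.9920
Summing the contributions gives the formula mass.

275.75 g/mol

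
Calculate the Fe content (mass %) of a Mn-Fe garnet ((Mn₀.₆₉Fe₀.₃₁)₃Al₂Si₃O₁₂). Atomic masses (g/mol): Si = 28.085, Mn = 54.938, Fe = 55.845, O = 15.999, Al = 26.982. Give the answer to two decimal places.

10.47 mass %

Formula mass = 2.07·54.938 + 0.93·55.845 + 2·26.982 + 3·28.085 + 12·15.999 = 495.865 g/mol, of which 51.936 g is Fe.
So Fe makes up 51.936/495.865 = 0.1047 of the mass, i.e. 10.47%.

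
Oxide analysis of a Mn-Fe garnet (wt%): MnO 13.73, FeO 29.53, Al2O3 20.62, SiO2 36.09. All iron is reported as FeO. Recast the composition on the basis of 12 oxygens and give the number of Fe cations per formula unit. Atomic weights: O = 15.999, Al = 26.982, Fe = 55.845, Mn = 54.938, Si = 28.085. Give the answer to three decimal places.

13.73 wt% MnO ÷ 70.937 g/mol = 0.19355 mol, giving 0.19355 Mn and 0.19355 O.
29.53 wt% FeO ÷ 71.844 g/mol = 0.41103 mol, giving 0.41103 Fe and 0.41103 O.
20.62 wt% Al2O3 ÷ 101.961 g/mol = 0.20223 mol, giving 0.40446 Al and 0.60669 O.
36.09 wt% SiO2 ÷ 60.083 g/mol = 0.60067 mol, giving 0.60067 Si and 1.20134 O.
Oxygen sums to 2.41261; scaling by 12/2.41261 = 4.97387 puts the formula on 12 O.
Fe: 0.41103 × 4.97387 = 2.044 atoms per formula unit.

2.044 Fe apfu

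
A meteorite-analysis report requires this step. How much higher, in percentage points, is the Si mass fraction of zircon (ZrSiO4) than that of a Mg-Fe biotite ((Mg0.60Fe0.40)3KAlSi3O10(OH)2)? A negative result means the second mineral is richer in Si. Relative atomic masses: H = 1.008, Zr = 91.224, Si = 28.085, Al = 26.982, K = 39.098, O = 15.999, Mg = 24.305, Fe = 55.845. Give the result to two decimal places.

-3.19 percentage points

M(ZrSiO4) = 183.305 g/mol, so wt% Si = 28.085/183.305 × 100 = 15.32%.
M((Mg0.60Fe0.40)3KAlSi3O10(OH)2) = 455.102 g/mol, so wt% Si = 84.255/455.102 × 100 = 18.51%.
15.32 − 18.51 = -3.19 pp.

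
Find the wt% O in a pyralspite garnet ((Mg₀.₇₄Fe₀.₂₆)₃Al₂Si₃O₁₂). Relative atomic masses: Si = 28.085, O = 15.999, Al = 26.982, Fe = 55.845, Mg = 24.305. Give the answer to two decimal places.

44.89 wt%

Molar mass of (Mg₀.₇₄Fe₀.₂₆)₃Al₂Si₃O₁₂: 2.22*24.305 + 0.78*55.845 + 2*26.982 + 3*28.085 + 12*15.999 = 427.723 g/mol.
Mass of O per formula unit: 12 × 15.999 = 191.988 g.
Weight fraction O = 191.988 / 427.723 = 0.4489.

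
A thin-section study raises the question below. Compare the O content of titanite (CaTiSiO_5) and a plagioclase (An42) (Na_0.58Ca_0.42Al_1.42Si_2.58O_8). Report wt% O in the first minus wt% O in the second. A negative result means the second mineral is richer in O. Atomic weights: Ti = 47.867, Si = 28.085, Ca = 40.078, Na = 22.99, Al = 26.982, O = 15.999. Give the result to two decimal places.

-6.78 percentage points

O in CaTiSiO_5: molar mass 196.025 g/mol; 5×15.999 = 79.995 g → 40.81 wt%.
O in Na_0.58Ca_0.42Al_1.42Si_2.58O_8: molar mass 268.933 g/mol; 8×15.999 = 127.992 g → 47.59 wt%.
Difference = 40.81 − 47.59 = -6.78 percentage points.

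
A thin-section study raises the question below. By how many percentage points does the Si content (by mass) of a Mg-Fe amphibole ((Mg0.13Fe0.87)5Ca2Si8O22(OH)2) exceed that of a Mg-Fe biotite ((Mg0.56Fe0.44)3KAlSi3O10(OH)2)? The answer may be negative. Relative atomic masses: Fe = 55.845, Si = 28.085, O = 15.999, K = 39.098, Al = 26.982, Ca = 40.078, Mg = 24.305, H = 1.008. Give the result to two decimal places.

5.30 percentage points

Si in (Mg0.13Fe0.87)5Ca2Si8O22(OH)2: molar mass 949.552 g/mol; 8×28.085 = 224.680 g → 23.66 wt%.
Si in (Mg0.56Fe0.44)3KAlSi3O10(OH)2: molar mass 458.887 g/mol; 3×28.085 = 84.255 g → 18.36 wt%.
Difference = 23.66 − 18.36 = 5.30 percentage points.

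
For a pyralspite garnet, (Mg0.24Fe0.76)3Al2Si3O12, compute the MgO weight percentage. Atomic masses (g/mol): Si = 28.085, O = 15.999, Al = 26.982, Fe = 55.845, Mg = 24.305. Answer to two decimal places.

M((Mg0.24Fe0.76)3Al2Si3O12) = 475.033 g/mol; M(MgO) = 40.304 g/mol.
Moles MgO per formula unit = 0.72 Mg ÷ 1 = 0.7200.
MgO fraction = (0.7200 × 40.304) / 475.033 = 29.019/475.033 = 0.0611.

6.11 wt%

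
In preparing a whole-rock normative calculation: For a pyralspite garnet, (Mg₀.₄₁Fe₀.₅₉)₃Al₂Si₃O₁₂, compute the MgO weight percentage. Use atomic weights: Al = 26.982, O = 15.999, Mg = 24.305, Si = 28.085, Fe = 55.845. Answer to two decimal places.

Formula mass = 458.948 g/mol.
1.23 Mg → 1.2300 mol MgO per formula unit; M(MgO) = 40.304, so MgO mass = 49.574 g.
49.574/458.948 × 100 = 10.80 wt%.

10.80 wt%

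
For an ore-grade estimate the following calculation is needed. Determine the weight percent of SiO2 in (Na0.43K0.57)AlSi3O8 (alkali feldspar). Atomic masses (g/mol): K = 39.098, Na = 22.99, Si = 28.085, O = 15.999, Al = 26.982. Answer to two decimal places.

Molar mass of (Na0.43K0.57)AlSi3O8 = 0.43×22.99 + 0.57×39.098 + 1×26.982 + 3×28.085 + 8×15.999 = 271.401 g/mol.
Each formula unit contains 3 Si, equivalent to 3/1 = 3.0000 mol SiO2.
M(SiO2) = 1×28.085 + 2×15.999 = 60.083 g/mol.
Mass of SiO2 per formula unit = 3.0000 × 60.083 = 180.249 g.
SiO2 wt% = 180.249 / 271.401 × 100 = 66.41%.

66.41 wt%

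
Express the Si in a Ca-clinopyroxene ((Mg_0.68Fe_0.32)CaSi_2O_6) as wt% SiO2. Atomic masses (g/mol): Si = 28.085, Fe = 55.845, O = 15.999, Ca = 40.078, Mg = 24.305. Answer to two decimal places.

53.02 wt%

M((Mg_0.68Fe_0.32)CaSi_2O_6) = 226.640 g/mol; M(SiO2) = 60.083 g/mol.
Moles SiO2 per formula unit = 2 Si ÷ 1 = 2.0000.
SiO2 fraction = (2.0000 × 60.083) / 226.640 = 120.166/226.640 = 0.5302.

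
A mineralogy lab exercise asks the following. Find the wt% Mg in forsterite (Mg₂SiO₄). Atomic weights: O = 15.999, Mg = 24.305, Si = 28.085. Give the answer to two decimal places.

M(Mg₂SiO₄) = 140.691 g/mol.
Mg contributes 2 × 24.305 = 48.610 g per mole.
48.610/140.691 = 0.3455 → 34.55%.

34.55 mass %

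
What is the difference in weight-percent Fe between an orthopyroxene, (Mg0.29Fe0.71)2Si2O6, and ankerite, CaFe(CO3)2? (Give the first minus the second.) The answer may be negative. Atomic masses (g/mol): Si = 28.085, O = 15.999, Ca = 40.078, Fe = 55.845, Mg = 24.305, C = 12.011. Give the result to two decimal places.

6.43 percentage points

M((Mg0.29Fe0.71)2Si2O6) = 245.561 g/mol, so wt% Fe = 79.300/245.561 × 100 = 32.29%.
M(CaFe(CO3)2) = 215.939 g/mol, so wt% Fe = 55.845/215.939 × 100 = 25.86%.
32.29 − 25.86 = 6.43 pp.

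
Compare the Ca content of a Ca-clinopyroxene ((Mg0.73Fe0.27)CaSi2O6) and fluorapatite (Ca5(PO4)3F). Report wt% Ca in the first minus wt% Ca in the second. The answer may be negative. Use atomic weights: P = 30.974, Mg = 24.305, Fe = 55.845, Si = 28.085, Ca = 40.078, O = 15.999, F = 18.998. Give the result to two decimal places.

-21.93 percentage points

First mineral: 40.078 g Ca in 225.063 g formula = 17.81 wt% Ca.
Second mineral: 200.390 g Ca in 504.298 g formula = 39.74 wt% Ca.
17.81% − 39.74% gives a difference of -21.93 percentage points.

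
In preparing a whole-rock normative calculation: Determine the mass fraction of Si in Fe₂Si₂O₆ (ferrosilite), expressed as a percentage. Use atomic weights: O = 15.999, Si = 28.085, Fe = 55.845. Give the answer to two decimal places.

Molar mass of Fe₂Si₂O₆: 2·55.845 + 2·28.085 + 6·15.999 = 263.854 g/mol.
Mass of Si per formula unit: 2 × 28.085 = 56.170 g.
Weight fraction Si = 56.170 / 263.854 = 0.2129.

21.29 weight percent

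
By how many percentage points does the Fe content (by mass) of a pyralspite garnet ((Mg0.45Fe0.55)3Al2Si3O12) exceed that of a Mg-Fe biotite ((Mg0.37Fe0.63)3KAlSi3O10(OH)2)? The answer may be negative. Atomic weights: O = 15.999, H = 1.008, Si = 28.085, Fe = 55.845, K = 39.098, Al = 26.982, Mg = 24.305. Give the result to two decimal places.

-1.89 percentage points

Fe in (Mg0.45Fe0.55)3Al2Si3O12: molar mass 455.163 g/mol; 1.65×55.845 = 92.144 g → 20.24 wt%.
Fe in (Mg0.37Fe0.63)3KAlSi3O10(OH)2: molar mass 476.865 g/mol; 1.89×55.845 = 105.547 g → 22.13 wt%.
Difference = 20.24 − 22.13 = -1.89 percentage points.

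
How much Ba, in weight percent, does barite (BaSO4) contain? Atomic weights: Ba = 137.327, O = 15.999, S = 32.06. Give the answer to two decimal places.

58.84 weight percent

M(BaSO4) = 233.383 g/mol.
Ba contributes 1 × 137.327 = 137.327 g per mole.
137.327/233.383 = 0.5884 → 58.84%.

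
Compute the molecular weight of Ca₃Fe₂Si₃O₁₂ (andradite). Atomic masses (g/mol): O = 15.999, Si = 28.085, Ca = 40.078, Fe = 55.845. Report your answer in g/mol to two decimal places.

Ca: 3 × 40.078 = 120.2340
Fe: 2 × 55.845 = 111.6900
Si: 3 × 28.085 = 84.2550
O: 12 × 15.999 = 191.9880
Summing the contributions gives the formula mass.

508.17 g/mol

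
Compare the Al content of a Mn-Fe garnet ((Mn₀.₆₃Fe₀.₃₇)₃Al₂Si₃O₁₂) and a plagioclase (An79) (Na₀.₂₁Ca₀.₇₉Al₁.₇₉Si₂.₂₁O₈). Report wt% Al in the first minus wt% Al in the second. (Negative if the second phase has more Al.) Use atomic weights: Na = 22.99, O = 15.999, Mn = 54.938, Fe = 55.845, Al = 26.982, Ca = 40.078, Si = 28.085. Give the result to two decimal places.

M((Mn₀.₆₃Fe₀.₃₇)₃Al₂Si₃O₁₂) = 496.028 g/mol, so wt% Al = 53.964/496.028 × 100 = 10.88%.
M(Na₀.₂₁Ca₀.₇₉Al₁.₇₉Si₂.₂₁O₈) = 274.847 g/mol, so wt% Al = 48.298/274.847 × 100 = 17.57%.
10.88 − 17.57 = -6.69 pp.

-6.69 percentage points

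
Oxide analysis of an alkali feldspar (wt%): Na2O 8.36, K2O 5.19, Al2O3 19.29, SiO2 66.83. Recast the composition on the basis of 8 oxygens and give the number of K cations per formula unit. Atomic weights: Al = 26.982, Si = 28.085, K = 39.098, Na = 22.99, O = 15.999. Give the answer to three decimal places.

Na2O (M=61.979): mol = 0.13488; Na = 0.26976, O = 0.13488.
K2O (M=94.195): mol = 0.05510; K = 0.11020, O = 0.05510.
Al2O3 (M=101.961): mol = 0.18919; Al = 0.37838, O = 0.56757.
SiO2 (M=60.083): mol = 1.11229; Si = 1.11229, O = 2.22458.
ΣO = 2.98213; factor = 8/ΣO = 2.68265.
K apfu = 0.11020 × 2.68265 = 0.296.

0.296 K apfu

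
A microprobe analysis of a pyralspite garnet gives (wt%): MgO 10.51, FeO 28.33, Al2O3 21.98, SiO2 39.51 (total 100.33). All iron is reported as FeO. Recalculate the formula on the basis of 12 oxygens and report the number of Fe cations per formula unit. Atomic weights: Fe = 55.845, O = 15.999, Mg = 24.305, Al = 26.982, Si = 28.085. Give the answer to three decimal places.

1.808 Fe apfu

10.51 wt% MgO ÷ 40.304 g/mol = 0.26077 mol, giving 0.26077 Mg and 0.26077 O.
28.33 wt% FeO ÷ 71.844 g/mol = 0.39433 mol, giving 0.39433 Fe and 0.39433 O.
21.98 wt% Al2O3 ÷ 101.961 g/mol = 0.21557 mol, giving 0.43114 Al and 0.64671 O.
39.51 wt% SiO2 ÷ 60.083 g/mol = 0.65759 mol, giving 0.65759 Si and 1.31518 O.
Oxygen sums to 2.61699; scaling by 12/2.61699 = 4.58542 puts the formula on 12 O.
Fe: 0.39433 × 4.58542 = 1.808 atoms per formula unit.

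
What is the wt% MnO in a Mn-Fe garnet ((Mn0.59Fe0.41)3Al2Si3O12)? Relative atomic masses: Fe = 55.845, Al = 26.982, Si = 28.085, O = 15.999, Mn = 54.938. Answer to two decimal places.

Molar mass of (Mn0.59Fe0.41)3Al2Si3O12 = 1.77×54.938 + 1.23×55.845 + 2×26.982 + 3×28.085 + 12×15.999 = 496.137 g/mol.
Each formula unit contains 1.77 Mn, equivalent to 1.77/1 = 1.7700 mol MnO.
M(MnO) = 1×54.938 + 1×15.999 = 70.937 g/mol.
Mass of MnO per formula unit = 1.7700 × 70.937 = 125.558 g.
MnO wt% = 125.558 / 496.137 × 100 = 25.31%.

25.31 wt%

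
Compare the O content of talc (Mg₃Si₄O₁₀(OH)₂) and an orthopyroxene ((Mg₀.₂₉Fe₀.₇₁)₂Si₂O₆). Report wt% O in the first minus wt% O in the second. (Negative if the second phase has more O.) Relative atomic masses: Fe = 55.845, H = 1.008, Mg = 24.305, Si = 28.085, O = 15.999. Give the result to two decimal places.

11.53 percentage points

First mineral: 191.988 g O in 379.259 g formula = 50.62 wt% O.
Second mineral: 95.994 g O in 245.561 g formula = 39.09 wt% O.
50.62% − 39.09% gives a difference of 11.53 percentage points.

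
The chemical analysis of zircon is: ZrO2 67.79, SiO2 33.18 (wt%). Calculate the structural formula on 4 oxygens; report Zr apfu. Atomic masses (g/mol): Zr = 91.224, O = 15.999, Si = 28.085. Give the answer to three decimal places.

0.998 Zr apfu

67.79 wt% ZrO2 ÷ 123.222 g/mol = 0.55015 mol, giving 0.55015 Zr and 1.10030 O.
33.18 wt% SiO2 ÷ 60.083 g/mol = 0.55224 mol, giving 0.55224 Si and 1.10448 O.
Oxygen sums to 2.20478; scaling by 4/2.20478 = 1.81424 puts the formula on 4 O.
Zr: 0.55015 × 1.81424 = 0.998 atoms per formula unit.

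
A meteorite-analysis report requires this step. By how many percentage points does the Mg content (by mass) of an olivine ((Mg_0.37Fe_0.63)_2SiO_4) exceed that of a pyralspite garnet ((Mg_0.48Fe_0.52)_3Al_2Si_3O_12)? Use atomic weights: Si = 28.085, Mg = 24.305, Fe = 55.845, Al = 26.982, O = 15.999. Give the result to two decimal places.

2.23 percentage points

M((Mg_0.37Fe_0.63)_2SiO_4) = 180.431 g/mol, so wt% Mg = 17.986/180.431 × 100 = 9.97%.
M((Mg_0.48Fe_0.52)_3Al_2Si_3O_12) = 452.324 g/mol, so wt% Mg = 34.999/452.324 × 100 = 7.74%.
9.97 − 7.74 = 2.23 pp.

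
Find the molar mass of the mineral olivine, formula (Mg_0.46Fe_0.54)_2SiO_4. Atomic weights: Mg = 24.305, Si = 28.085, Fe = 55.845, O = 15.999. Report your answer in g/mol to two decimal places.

174.75 g/mol

The formula mass is the sum 0.92·24.305 + 1.08·55.845 + 1·28.085 + 4·15.999.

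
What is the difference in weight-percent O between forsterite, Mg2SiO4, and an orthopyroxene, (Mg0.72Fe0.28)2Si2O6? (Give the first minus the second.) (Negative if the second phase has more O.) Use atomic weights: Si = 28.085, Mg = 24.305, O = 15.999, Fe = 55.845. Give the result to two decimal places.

First mineral: 63.996 g O in 140.691 g formula = 45.49 wt% O.
Second mineral: 95.994 g O in 218.436 g formula = 43.95 wt% O.
45.49% − 43.95% gives a difference of 1.54 percentage points.

1.54 percentage points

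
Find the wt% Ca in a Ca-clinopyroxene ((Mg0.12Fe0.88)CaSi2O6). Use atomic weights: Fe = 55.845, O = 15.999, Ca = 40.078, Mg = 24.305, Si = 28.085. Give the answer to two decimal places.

16.41 wt%

Formula mass = 0.12×24.305 + 0.88×55.845 + 1×40.078 + 2×28.085 + 6×15.999 = 244.302 g/mol, of which 40.078 g is Ca.
So Ca makes up 40.078/244.302 = 0.1641 of the mass, i.e. 16.41%.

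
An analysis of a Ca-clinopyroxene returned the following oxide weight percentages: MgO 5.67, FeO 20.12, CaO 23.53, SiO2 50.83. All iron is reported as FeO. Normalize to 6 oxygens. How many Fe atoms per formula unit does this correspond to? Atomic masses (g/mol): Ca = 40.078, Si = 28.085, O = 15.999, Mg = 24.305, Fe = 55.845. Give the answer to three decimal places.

MgO (M=40.304): mol = 0.14068; Mg = 0.14068, O = 0.14068.
FeO (M=71.844): mol = 0.28005; Fe = 0.28005, O = 0.28005.
CaO (M=56.077): mol = 0.41960; Ca = 0.41960, O = 0.41960.
SiO2 (M=60.083): mol = 0.84600; Si = 0.84600, O = 1.69200.
ΣO = 2.53233; factor = 6/ΣO = 2.36936.
Fe apfu = 0.28005 × 2.36936 = 0.664.

0.664 Fe apfu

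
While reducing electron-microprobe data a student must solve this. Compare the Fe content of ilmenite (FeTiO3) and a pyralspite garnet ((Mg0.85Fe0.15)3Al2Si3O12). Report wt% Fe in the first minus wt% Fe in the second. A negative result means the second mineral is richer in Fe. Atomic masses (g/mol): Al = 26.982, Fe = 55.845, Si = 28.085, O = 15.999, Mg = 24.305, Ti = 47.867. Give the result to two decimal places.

30.79 percentage points

First mineral: 55.845 g Fe in 151.709 g formula = 36.81 wt% Fe.
Second mineral: 25.130 g Fe in 417.315 g formula = 6.02 wt% Fe.
36.81% − 6.02% gives a difference of 30.79 percentage points.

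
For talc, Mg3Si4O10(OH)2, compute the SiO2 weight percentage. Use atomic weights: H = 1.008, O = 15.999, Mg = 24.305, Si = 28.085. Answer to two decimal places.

63.37 wt%

Formula mass = 379.259 g/mol.
4 Si → 4.0000 mol SiO2 per formula unit; M(SiO2) = 60.083, so SiO2 mass = 240.332 g.
240.332/379.259 × 100 = 63.37 wt%.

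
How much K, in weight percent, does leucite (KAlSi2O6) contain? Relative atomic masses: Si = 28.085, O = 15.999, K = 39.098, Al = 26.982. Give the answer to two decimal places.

17.91 weight percent

Molar mass of KAlSi2O6: 1×39.098 + 1×26.982 + 2×28.085 + 6×15.999 = 218.244 g/mol.
Mass of K per formula unit: 1 × 39.098 = 39.098 g.
Weight fraction K = 39.098 / 218.244 = 0.1791.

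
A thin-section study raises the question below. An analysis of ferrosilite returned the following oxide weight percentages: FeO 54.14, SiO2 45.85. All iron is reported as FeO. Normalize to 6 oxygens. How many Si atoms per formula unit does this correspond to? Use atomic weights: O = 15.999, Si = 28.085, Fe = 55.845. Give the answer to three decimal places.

54.14 wt% FeO ÷ 71.844 g/mol = 0.75358 mol, giving 0.75358 Fe and 0.75358 O.
45.85 wt% SiO2 ÷ 60.083 g/mol = 0.76311 mol, giving 0.76311 Si and 1.52622 O.
Oxygen sums to 2.27980; scaling by 6/2.27980 = 2.63181 puts the formula on 6 O.
Si: 0.76311 × 2.63181 = 2.008 atoms per formula unit.

2.008 Si apfu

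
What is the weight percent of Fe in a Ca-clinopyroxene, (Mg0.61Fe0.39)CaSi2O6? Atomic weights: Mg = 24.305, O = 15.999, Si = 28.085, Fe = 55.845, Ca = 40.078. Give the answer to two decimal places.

M((Mg0.61Fe0.39)CaSi2O6) = 228.848 g/mol.
Fe contributes 0.39 × 55.845 = 21.780 g per mole.
21.780/228.848 = 0.0952 → 9.52%.

9.52 mass %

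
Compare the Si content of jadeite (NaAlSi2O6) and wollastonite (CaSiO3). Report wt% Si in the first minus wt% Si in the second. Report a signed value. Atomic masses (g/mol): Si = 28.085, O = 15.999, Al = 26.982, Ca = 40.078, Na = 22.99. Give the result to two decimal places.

3.61 percentage points

First mineral: 56.170 g Si in 202.136 g formula = 27.79 wt% Si.
Second mineral: 28.085 g Si in 116.160 g formula = 24.18 wt% Si.
27.79% − 24.18% gives a difference of 3.61 percentage points.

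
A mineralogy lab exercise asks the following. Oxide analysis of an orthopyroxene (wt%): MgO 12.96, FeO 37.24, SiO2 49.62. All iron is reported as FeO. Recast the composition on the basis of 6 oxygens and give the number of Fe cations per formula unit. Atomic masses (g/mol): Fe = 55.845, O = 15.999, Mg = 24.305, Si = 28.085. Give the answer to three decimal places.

1.248 Fe apfu

MgO (M=40.304): mol = 0.32156; Mg = 0.32156, O = 0.32156.
FeO (M=71.844): mol = 0.51835; Fe = 0.51835, O = 0.51835.
SiO2 (M=60.083): mol = 0.82586; Si = 0.82586, O = 1.65172.
ΣO = 2.49163; factor = 6/ΣO = 2.40806.
Fe apfu = 0.51835 × 2.40806 = 1.248.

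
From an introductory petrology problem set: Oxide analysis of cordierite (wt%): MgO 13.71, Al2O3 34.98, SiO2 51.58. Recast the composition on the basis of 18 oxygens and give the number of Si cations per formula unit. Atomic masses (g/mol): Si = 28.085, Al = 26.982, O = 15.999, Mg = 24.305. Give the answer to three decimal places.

5.007 Si apfu

MgO (M=40.304): mol = 0.34016; Mg = 0.34016, O = 0.34016.
Al2O3 (M=101.961): mol = 0.34307; Al = 0.68614, O = 1.02921.
SiO2 (M=60.083): mol = 0.85848; Si = 0.85848, O = 1.71696.
ΣO = 3.08633; factor = 18/ΣO = 5.83217.
Si apfu = 0.85848 × 5.83217 = 5.007.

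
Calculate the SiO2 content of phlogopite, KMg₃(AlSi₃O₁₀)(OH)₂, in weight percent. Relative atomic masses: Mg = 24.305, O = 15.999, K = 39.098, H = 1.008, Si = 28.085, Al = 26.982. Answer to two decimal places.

43.20 wt%

M(KMg₃(AlSi₃O₁₀)(OH)₂) = 417.254 g/mol; M(SiO2) = 60.083 g/mol.
Moles SiO2 per formula unit = 3 Si ÷ 1 = 3.0000.
SiO2 fraction = (3.0000 × 60.083) / 417.254 = 180.249/417.254 = 0.4320.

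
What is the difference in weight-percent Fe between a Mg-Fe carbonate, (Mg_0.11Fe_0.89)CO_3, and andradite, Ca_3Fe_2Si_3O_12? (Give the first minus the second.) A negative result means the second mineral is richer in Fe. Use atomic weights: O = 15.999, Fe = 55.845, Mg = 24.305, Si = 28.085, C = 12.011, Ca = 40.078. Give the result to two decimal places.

22.25 percentage points

First mineral: 49.702 g Fe in 112.384 g formula = 44.23 wt% Fe.
Second mineral: 111.690 g Fe in 508.167 g formula = 21.98 wt% Fe.
44.23% − 21.98% gives a difference of 22.25 percentage points.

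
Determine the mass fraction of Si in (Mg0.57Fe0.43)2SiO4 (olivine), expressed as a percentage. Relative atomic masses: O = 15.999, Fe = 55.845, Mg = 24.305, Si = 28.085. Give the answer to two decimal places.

Formula mass = 1.14·24.305 + 0.86·55.845 + 1·28.085 + 4·15.999 = 167.815 g/mol, of which 28.085 g is Si.
So Si makes up 28.085/167.815 = 0.1674 of the mass, i.e. 16.74%.

16.74 weight percent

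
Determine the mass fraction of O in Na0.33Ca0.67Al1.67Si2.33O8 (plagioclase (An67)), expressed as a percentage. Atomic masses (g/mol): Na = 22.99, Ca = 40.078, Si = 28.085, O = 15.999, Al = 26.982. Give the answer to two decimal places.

46.90 wt%

Molar mass of Na0.33Ca0.67Al1.67Si2.33O8: 0.33·22.99 + 0.67·40.078 + 1.67·26.982 + 2.33·28.085 + 8·15.999 = 272.929 g/mol.
Mass of O per formula unit: 8 × 15.999 = 127.992 g.
Weight fraction O = 127.992 / 272.929 = 0.4690.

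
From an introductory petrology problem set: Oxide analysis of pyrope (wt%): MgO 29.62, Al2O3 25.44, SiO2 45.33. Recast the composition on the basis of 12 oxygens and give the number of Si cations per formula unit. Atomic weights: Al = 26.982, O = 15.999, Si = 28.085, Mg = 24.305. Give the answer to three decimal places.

MgO: 29.62/40.304 = 0.73491 mol → 0.73491 mol Mg, 0.73491 mol O.
Al2O3: 25.44/101.961 = 0.24951 mol → 0.49902 mol Al, 0.74853 mol O.
SiO2: 45.33/60.083 = 0.75446 mol → 0.75446 mol Si, 1.50892 mol O.
Total oxygen = 2.99236 mol. Normalization factor = 12/2.99236 = 4.01021.
Si per 12 O = 0.75446 × 4.01021 = 3.026.

3.026 Si apfu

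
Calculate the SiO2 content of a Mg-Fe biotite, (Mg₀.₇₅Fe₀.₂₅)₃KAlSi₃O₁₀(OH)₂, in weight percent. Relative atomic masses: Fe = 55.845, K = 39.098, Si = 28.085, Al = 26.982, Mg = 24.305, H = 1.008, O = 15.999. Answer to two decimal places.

40.88 wt%

M((Mg₀.₇₅Fe₀.₂₅)₃KAlSi₃O₁₀(OH)₂) = 440.909 g/mol; M(SiO2) = 60.083 g/mol.
Moles SiO2 per formula unit = 3 Si ÷ 1 = 3.0000.
SiO2 fraction = (3.0000 × 60.083) / 440.909 = 180.249/440.909 = 0.4088.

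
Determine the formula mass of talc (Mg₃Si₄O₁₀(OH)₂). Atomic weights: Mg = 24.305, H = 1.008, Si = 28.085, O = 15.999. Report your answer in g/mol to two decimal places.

379.26 g/mol

The formula mass is the sum 3(24.305) + 4(28.085) + 12(15.999) + 2(1.008).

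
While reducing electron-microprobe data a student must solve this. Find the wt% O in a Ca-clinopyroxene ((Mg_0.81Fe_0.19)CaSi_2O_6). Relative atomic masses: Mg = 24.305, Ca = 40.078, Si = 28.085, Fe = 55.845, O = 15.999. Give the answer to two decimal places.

Formula mass = 0.81×24.305 + 0.19×55.845 + 1×40.078 + 2×28.085 + 6×15.999 = 222.540 g/mol, of which 95.994 g is O.
So O makes up 95.994/222.540 = 0.4314 of the mass, i.e. 43.14%.

43.14 wt%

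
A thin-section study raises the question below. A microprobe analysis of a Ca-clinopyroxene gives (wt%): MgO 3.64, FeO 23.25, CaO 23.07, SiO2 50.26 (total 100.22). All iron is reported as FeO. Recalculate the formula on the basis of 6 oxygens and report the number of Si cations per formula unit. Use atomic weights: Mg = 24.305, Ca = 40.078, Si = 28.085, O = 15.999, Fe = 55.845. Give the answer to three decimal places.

2.009 Si apfu

3.64 wt% MgO ÷ 40.304 g/mol = 0.09031 mol, giving 0.09031 Mg and 0.09031 O.
23.25 wt% FeO ÷ 71.844 g/mol = 0.32362 mol, giving 0.32362 Fe and 0.32362 O.
23.07 wt% CaO ÷ 56.077 g/mol = 0.41140 mol, giving 0.41140 Ca and 0.41140 O.
50.26 wt% SiO2 ÷ 60.083 g/mol = 0.83651 mol, giving 0.83651 Si and 1.67302 O.
Oxygen sums to 2.49835; scaling by 6/2.49835 = 2.40159 puts the formula on 6 O.
Si: 0.83651 × 2.40159 = 2.009 atoms per formula unit.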